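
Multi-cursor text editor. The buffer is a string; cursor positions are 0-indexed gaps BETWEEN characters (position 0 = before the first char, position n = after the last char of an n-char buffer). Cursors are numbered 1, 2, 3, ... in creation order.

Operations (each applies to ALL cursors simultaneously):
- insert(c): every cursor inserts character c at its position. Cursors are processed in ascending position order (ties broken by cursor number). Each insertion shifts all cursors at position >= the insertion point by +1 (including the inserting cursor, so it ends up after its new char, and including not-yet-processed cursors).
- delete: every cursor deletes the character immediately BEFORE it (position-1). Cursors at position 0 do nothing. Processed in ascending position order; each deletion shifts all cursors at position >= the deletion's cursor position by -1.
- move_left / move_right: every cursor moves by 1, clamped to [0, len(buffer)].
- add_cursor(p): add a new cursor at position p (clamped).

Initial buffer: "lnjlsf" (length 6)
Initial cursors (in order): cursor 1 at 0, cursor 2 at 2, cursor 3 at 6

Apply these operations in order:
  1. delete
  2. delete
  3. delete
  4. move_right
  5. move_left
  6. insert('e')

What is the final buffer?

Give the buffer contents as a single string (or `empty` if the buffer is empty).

After op 1 (delete): buffer="ljls" (len 4), cursors c1@0 c2@1 c3@4, authorship ....
After op 2 (delete): buffer="jl" (len 2), cursors c1@0 c2@0 c3@2, authorship ..
After op 3 (delete): buffer="j" (len 1), cursors c1@0 c2@0 c3@1, authorship .
After op 4 (move_right): buffer="j" (len 1), cursors c1@1 c2@1 c3@1, authorship .
After op 5 (move_left): buffer="j" (len 1), cursors c1@0 c2@0 c3@0, authorship .
After op 6 (insert('e')): buffer="eeej" (len 4), cursors c1@3 c2@3 c3@3, authorship 123.

Answer: eeej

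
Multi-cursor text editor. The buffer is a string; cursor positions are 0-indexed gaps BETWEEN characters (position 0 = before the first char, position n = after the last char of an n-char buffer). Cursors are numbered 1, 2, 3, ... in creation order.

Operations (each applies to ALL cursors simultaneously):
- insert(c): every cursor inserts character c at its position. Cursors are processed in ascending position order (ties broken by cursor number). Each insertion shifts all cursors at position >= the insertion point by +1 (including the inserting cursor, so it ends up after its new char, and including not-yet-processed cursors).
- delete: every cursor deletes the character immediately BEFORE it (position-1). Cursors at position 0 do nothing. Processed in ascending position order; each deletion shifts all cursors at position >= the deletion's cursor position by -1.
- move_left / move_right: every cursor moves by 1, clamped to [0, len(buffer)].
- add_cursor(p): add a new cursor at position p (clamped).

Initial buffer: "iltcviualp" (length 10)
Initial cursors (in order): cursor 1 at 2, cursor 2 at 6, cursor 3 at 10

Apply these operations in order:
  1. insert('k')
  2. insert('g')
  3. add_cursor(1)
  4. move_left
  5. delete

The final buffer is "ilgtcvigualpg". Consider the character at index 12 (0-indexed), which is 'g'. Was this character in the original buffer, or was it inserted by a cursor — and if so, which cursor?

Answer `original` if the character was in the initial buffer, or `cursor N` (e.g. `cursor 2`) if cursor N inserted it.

After op 1 (insert('k')): buffer="ilktcvikualpk" (len 13), cursors c1@3 c2@8 c3@13, authorship ..1....2....3
After op 2 (insert('g')): buffer="ilkgtcvikgualpkg" (len 16), cursors c1@4 c2@10 c3@16, authorship ..11....22....33
After op 3 (add_cursor(1)): buffer="ilkgtcvikgualpkg" (len 16), cursors c4@1 c1@4 c2@10 c3@16, authorship ..11....22....33
After op 4 (move_left): buffer="ilkgtcvikgualpkg" (len 16), cursors c4@0 c1@3 c2@9 c3@15, authorship ..11....22....33
After op 5 (delete): buffer="ilgtcvigualpg" (len 13), cursors c4@0 c1@2 c2@7 c3@12, authorship ..1....2....3
Authorship (.=original, N=cursor N): . . 1 . . . . 2 . . . . 3
Index 12: author = 3

Answer: cursor 3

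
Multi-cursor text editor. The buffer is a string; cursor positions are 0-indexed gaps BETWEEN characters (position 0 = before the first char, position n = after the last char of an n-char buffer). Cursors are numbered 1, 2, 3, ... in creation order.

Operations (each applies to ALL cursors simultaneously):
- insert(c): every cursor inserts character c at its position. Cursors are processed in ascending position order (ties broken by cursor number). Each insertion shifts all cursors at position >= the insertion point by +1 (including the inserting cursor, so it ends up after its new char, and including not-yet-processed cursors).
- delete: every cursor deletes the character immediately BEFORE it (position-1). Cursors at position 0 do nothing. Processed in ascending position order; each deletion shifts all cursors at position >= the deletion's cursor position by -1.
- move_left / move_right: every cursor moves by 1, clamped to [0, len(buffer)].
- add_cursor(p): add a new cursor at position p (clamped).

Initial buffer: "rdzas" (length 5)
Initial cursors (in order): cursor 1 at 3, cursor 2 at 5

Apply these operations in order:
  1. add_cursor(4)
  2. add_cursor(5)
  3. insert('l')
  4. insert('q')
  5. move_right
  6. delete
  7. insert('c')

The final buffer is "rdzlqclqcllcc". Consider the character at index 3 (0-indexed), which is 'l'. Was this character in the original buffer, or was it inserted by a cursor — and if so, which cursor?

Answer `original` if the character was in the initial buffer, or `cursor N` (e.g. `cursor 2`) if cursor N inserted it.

After op 1 (add_cursor(4)): buffer="rdzas" (len 5), cursors c1@3 c3@4 c2@5, authorship .....
After op 2 (add_cursor(5)): buffer="rdzas" (len 5), cursors c1@3 c3@4 c2@5 c4@5, authorship .....
After op 3 (insert('l')): buffer="rdzlalsll" (len 9), cursors c1@4 c3@6 c2@9 c4@9, authorship ...1.3.24
After op 4 (insert('q')): buffer="rdzlqalqsllqq" (len 13), cursors c1@5 c3@8 c2@13 c4@13, authorship ...11.33.2424
After op 5 (move_right): buffer="rdzlqalqsllqq" (len 13), cursors c1@6 c3@9 c2@13 c4@13, authorship ...11.33.2424
After op 6 (delete): buffer="rdzlqlqll" (len 9), cursors c1@5 c3@7 c2@9 c4@9, authorship ...113324
After op 7 (insert('c')): buffer="rdzlqclqcllcc" (len 13), cursors c1@6 c3@9 c2@13 c4@13, authorship ...1113332424
Authorship (.=original, N=cursor N): . . . 1 1 1 3 3 3 2 4 2 4
Index 3: author = 1

Answer: cursor 1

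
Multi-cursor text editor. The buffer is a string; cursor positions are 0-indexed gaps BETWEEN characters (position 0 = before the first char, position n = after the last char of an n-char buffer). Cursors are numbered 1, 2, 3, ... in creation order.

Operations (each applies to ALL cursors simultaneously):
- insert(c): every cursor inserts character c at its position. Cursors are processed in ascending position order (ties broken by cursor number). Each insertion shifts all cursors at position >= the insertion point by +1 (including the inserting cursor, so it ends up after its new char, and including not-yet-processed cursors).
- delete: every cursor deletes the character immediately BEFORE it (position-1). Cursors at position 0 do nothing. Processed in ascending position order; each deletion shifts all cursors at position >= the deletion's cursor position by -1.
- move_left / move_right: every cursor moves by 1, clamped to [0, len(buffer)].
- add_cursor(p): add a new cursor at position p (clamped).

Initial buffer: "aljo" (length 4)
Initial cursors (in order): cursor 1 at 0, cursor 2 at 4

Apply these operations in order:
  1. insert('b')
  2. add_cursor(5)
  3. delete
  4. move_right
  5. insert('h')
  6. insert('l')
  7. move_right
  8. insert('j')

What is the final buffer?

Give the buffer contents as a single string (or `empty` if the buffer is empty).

After op 1 (insert('b')): buffer="baljob" (len 6), cursors c1@1 c2@6, authorship 1....2
After op 2 (add_cursor(5)): buffer="baljob" (len 6), cursors c1@1 c3@5 c2@6, authorship 1....2
After op 3 (delete): buffer="alj" (len 3), cursors c1@0 c2@3 c3@3, authorship ...
After op 4 (move_right): buffer="alj" (len 3), cursors c1@1 c2@3 c3@3, authorship ...
After op 5 (insert('h')): buffer="ahljhh" (len 6), cursors c1@2 c2@6 c3@6, authorship .1..23
After op 6 (insert('l')): buffer="ahlljhhll" (len 9), cursors c1@3 c2@9 c3@9, authorship .11..2323
After op 7 (move_right): buffer="ahlljhhll" (len 9), cursors c1@4 c2@9 c3@9, authorship .11..2323
After op 8 (insert('j')): buffer="ahlljjhhlljj" (len 12), cursors c1@5 c2@12 c3@12, authorship .11.1.232323

Answer: ahlljjhhlljj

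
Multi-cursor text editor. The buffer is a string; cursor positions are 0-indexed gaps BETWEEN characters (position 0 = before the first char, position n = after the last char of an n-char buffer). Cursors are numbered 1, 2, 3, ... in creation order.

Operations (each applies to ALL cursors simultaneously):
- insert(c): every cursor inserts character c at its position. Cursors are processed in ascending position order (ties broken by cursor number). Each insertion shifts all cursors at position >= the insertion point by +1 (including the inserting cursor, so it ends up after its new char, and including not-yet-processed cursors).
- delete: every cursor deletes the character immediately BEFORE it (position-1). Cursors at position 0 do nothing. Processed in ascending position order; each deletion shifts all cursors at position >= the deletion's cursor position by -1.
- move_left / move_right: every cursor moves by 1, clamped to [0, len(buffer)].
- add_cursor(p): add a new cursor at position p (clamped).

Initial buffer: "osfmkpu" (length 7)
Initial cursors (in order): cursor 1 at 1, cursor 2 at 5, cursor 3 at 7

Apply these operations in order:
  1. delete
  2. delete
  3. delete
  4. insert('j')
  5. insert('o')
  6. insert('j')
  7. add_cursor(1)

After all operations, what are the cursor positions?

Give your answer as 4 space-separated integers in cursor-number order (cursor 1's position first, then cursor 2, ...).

After op 1 (delete): buffer="sfmp" (len 4), cursors c1@0 c2@3 c3@4, authorship ....
After op 2 (delete): buffer="sf" (len 2), cursors c1@0 c2@2 c3@2, authorship ..
After op 3 (delete): buffer="" (len 0), cursors c1@0 c2@0 c3@0, authorship 
After op 4 (insert('j')): buffer="jjj" (len 3), cursors c1@3 c2@3 c3@3, authorship 123
After op 5 (insert('o')): buffer="jjjooo" (len 6), cursors c1@6 c2@6 c3@6, authorship 123123
After op 6 (insert('j')): buffer="jjjooojjj" (len 9), cursors c1@9 c2@9 c3@9, authorship 123123123
After op 7 (add_cursor(1)): buffer="jjjooojjj" (len 9), cursors c4@1 c1@9 c2@9 c3@9, authorship 123123123

Answer: 9 9 9 1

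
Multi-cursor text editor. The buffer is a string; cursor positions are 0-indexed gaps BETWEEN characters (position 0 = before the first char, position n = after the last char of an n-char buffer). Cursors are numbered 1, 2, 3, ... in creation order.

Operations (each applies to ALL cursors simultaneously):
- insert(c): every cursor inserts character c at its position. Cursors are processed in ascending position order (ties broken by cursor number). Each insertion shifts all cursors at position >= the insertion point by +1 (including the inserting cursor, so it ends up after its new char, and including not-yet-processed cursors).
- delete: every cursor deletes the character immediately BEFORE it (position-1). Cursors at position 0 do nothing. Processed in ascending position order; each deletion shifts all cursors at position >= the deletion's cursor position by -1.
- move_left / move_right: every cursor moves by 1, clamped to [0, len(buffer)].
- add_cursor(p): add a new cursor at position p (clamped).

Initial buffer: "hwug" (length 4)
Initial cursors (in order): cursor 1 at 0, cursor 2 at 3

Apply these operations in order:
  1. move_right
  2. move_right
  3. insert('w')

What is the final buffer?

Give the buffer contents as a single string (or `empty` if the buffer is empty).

After op 1 (move_right): buffer="hwug" (len 4), cursors c1@1 c2@4, authorship ....
After op 2 (move_right): buffer="hwug" (len 4), cursors c1@2 c2@4, authorship ....
After op 3 (insert('w')): buffer="hwwugw" (len 6), cursors c1@3 c2@6, authorship ..1..2

Answer: hwwugw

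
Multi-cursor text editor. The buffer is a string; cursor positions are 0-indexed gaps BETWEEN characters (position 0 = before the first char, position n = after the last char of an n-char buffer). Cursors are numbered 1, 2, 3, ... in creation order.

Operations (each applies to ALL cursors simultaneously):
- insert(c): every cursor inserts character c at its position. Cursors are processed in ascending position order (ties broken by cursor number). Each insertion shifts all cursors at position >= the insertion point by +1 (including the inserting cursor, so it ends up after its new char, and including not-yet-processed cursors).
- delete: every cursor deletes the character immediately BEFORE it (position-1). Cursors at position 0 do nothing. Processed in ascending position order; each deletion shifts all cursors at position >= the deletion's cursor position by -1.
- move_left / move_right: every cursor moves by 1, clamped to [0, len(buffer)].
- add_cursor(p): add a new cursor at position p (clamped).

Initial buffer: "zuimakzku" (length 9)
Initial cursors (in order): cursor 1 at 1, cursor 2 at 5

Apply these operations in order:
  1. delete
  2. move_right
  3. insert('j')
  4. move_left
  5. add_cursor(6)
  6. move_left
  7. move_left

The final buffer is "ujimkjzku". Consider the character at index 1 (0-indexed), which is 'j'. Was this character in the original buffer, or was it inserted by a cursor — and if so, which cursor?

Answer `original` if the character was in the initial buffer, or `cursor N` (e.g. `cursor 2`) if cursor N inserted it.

After op 1 (delete): buffer="uimkzku" (len 7), cursors c1@0 c2@3, authorship .......
After op 2 (move_right): buffer="uimkzku" (len 7), cursors c1@1 c2@4, authorship .......
After op 3 (insert('j')): buffer="ujimkjzku" (len 9), cursors c1@2 c2@6, authorship .1...2...
After op 4 (move_left): buffer="ujimkjzku" (len 9), cursors c1@1 c2@5, authorship .1...2...
After op 5 (add_cursor(6)): buffer="ujimkjzku" (len 9), cursors c1@1 c2@5 c3@6, authorship .1...2...
After op 6 (move_left): buffer="ujimkjzku" (len 9), cursors c1@0 c2@4 c3@5, authorship .1...2...
After op 7 (move_left): buffer="ujimkjzku" (len 9), cursors c1@0 c2@3 c3@4, authorship .1...2...
Authorship (.=original, N=cursor N): . 1 . . . 2 . . .
Index 1: author = 1

Answer: cursor 1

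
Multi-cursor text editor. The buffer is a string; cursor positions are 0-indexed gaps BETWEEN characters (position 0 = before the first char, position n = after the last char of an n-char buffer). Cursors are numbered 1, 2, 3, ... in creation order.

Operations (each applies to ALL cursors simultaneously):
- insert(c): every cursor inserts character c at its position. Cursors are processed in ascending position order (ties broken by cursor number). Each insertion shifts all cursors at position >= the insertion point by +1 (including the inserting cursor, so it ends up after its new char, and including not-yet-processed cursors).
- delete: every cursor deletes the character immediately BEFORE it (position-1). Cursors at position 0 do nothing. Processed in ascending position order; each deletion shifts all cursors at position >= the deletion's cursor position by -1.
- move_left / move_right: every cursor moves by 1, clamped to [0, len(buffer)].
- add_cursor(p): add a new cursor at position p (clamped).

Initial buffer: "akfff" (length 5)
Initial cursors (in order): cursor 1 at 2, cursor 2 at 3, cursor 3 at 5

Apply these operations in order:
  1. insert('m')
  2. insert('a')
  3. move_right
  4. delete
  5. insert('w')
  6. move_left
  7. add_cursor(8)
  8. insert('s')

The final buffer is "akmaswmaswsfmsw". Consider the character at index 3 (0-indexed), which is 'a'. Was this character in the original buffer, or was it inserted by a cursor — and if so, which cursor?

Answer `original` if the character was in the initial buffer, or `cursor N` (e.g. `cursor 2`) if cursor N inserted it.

Answer: cursor 1

Derivation:
After op 1 (insert('m')): buffer="akmfmffm" (len 8), cursors c1@3 c2@5 c3@8, authorship ..1.2..3
After op 2 (insert('a')): buffer="akmafmaffma" (len 11), cursors c1@4 c2@7 c3@11, authorship ..11.22..33
After op 3 (move_right): buffer="akmafmaffma" (len 11), cursors c1@5 c2@8 c3@11, authorship ..11.22..33
After op 4 (delete): buffer="akmamafm" (len 8), cursors c1@4 c2@6 c3@8, authorship ..1122.3
After op 5 (insert('w')): buffer="akmawmawfmw" (len 11), cursors c1@5 c2@8 c3@11, authorship ..111222.33
After op 6 (move_left): buffer="akmawmawfmw" (len 11), cursors c1@4 c2@7 c3@10, authorship ..111222.33
After op 7 (add_cursor(8)): buffer="akmawmawfmw" (len 11), cursors c1@4 c2@7 c4@8 c3@10, authorship ..111222.33
After op 8 (insert('s')): buffer="akmaswmaswsfmsw" (len 15), cursors c1@5 c2@9 c4@11 c3@14, authorship ..111122224.333
Authorship (.=original, N=cursor N): . . 1 1 1 1 2 2 2 2 4 . 3 3 3
Index 3: author = 1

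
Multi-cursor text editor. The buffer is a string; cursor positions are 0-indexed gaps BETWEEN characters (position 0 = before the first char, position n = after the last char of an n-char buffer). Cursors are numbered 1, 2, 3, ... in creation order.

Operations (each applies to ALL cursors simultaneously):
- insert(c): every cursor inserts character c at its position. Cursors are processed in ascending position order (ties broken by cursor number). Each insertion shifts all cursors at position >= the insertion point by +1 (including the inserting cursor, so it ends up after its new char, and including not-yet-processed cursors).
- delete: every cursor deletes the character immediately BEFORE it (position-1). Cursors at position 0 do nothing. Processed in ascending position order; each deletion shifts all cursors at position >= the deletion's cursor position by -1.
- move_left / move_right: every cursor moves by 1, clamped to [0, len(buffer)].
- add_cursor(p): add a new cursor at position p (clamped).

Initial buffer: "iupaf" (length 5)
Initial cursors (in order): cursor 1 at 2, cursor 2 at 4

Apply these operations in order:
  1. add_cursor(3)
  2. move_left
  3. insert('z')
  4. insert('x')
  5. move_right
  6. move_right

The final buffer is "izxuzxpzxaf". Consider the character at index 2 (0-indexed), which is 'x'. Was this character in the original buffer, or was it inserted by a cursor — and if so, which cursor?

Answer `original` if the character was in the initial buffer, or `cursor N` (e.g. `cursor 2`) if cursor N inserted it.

After op 1 (add_cursor(3)): buffer="iupaf" (len 5), cursors c1@2 c3@3 c2@4, authorship .....
After op 2 (move_left): buffer="iupaf" (len 5), cursors c1@1 c3@2 c2@3, authorship .....
After op 3 (insert('z')): buffer="izuzpzaf" (len 8), cursors c1@2 c3@4 c2@6, authorship .1.3.2..
After op 4 (insert('x')): buffer="izxuzxpzxaf" (len 11), cursors c1@3 c3@6 c2@9, authorship .11.33.22..
After op 5 (move_right): buffer="izxuzxpzxaf" (len 11), cursors c1@4 c3@7 c2@10, authorship .11.33.22..
After op 6 (move_right): buffer="izxuzxpzxaf" (len 11), cursors c1@5 c3@8 c2@11, authorship .11.33.22..
Authorship (.=original, N=cursor N): . 1 1 . 3 3 . 2 2 . .
Index 2: author = 1

Answer: cursor 1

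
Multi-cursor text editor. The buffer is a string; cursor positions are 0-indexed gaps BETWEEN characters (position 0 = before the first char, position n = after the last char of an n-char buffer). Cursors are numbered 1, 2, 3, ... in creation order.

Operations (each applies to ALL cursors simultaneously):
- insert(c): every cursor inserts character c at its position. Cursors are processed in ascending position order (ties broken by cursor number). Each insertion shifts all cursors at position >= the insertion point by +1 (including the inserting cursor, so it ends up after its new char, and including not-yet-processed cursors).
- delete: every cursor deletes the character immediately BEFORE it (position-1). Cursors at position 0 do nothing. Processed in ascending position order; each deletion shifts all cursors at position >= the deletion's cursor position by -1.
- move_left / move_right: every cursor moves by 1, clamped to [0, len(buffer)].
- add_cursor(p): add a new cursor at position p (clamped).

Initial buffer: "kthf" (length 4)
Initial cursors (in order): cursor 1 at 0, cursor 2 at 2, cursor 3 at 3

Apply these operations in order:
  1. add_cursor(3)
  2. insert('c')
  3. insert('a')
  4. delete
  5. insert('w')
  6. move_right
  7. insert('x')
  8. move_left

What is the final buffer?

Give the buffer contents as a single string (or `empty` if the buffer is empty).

Answer: cwkxtcwhxccwwfxx

Derivation:
After op 1 (add_cursor(3)): buffer="kthf" (len 4), cursors c1@0 c2@2 c3@3 c4@3, authorship ....
After op 2 (insert('c')): buffer="cktchccf" (len 8), cursors c1@1 c2@4 c3@7 c4@7, authorship 1..2.34.
After op 3 (insert('a')): buffer="caktcahccaaf" (len 12), cursors c1@2 c2@6 c3@11 c4@11, authorship 11..22.3434.
After op 4 (delete): buffer="cktchccf" (len 8), cursors c1@1 c2@4 c3@7 c4@7, authorship 1..2.34.
After op 5 (insert('w')): buffer="cwktcwhccwwf" (len 12), cursors c1@2 c2@6 c3@11 c4@11, authorship 11..22.3434.
After op 6 (move_right): buffer="cwktcwhccwwf" (len 12), cursors c1@3 c2@7 c3@12 c4@12, authorship 11..22.3434.
After op 7 (insert('x')): buffer="cwkxtcwhxccwwfxx" (len 16), cursors c1@4 c2@9 c3@16 c4@16, authorship 11.1.22.23434.34
After op 8 (move_left): buffer="cwkxtcwhxccwwfxx" (len 16), cursors c1@3 c2@8 c3@15 c4@15, authorship 11.1.22.23434.34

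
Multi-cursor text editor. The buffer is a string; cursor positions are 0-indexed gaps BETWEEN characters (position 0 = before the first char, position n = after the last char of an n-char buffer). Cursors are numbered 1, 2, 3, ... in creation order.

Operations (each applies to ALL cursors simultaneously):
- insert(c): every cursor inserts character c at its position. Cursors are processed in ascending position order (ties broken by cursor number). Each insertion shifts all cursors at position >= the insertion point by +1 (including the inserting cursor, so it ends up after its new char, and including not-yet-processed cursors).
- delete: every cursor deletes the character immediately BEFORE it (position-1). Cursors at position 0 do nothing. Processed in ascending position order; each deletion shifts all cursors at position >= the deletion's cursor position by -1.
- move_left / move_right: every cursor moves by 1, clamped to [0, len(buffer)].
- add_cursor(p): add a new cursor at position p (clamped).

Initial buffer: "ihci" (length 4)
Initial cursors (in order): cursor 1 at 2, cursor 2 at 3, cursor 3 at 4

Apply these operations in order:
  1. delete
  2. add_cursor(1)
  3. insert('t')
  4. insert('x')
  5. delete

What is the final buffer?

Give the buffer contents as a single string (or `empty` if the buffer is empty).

After op 1 (delete): buffer="i" (len 1), cursors c1@1 c2@1 c3@1, authorship .
After op 2 (add_cursor(1)): buffer="i" (len 1), cursors c1@1 c2@1 c3@1 c4@1, authorship .
After op 3 (insert('t')): buffer="itttt" (len 5), cursors c1@5 c2@5 c3@5 c4@5, authorship .1234
After op 4 (insert('x')): buffer="ittttxxxx" (len 9), cursors c1@9 c2@9 c3@9 c4@9, authorship .12341234
After op 5 (delete): buffer="itttt" (len 5), cursors c1@5 c2@5 c3@5 c4@5, authorship .1234

Answer: itttt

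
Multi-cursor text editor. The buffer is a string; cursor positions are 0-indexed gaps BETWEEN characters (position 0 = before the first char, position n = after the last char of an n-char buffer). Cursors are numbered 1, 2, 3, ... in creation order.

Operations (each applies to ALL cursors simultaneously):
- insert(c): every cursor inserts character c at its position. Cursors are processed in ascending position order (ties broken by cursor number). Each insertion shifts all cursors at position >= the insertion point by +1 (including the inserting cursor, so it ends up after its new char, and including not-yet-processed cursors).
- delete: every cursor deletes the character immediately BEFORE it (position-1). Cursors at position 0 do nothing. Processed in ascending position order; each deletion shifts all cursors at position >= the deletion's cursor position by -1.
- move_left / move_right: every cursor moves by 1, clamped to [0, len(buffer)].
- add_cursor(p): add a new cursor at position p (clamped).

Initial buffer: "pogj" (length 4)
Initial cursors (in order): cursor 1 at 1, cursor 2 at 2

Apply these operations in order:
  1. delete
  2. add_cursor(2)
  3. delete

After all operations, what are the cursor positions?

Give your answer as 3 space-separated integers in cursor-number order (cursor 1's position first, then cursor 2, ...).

Answer: 0 0 1

Derivation:
After op 1 (delete): buffer="gj" (len 2), cursors c1@0 c2@0, authorship ..
After op 2 (add_cursor(2)): buffer="gj" (len 2), cursors c1@0 c2@0 c3@2, authorship ..
After op 3 (delete): buffer="g" (len 1), cursors c1@0 c2@0 c3@1, authorship .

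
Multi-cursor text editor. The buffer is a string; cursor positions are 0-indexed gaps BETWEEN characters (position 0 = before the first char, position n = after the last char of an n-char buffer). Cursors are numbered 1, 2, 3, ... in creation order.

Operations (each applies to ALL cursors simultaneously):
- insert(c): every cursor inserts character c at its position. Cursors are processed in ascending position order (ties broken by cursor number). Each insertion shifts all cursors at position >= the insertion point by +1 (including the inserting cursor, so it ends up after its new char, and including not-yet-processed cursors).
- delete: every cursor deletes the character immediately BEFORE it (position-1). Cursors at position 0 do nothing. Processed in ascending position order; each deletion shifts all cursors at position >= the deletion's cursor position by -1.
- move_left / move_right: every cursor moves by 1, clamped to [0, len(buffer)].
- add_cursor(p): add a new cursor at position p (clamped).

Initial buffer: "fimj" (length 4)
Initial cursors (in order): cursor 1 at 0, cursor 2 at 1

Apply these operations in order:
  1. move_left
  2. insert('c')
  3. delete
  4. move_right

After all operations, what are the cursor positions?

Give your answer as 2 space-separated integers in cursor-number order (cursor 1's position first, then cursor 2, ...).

Answer: 1 1

Derivation:
After op 1 (move_left): buffer="fimj" (len 4), cursors c1@0 c2@0, authorship ....
After op 2 (insert('c')): buffer="ccfimj" (len 6), cursors c1@2 c2@2, authorship 12....
After op 3 (delete): buffer="fimj" (len 4), cursors c1@0 c2@0, authorship ....
After op 4 (move_right): buffer="fimj" (len 4), cursors c1@1 c2@1, authorship ....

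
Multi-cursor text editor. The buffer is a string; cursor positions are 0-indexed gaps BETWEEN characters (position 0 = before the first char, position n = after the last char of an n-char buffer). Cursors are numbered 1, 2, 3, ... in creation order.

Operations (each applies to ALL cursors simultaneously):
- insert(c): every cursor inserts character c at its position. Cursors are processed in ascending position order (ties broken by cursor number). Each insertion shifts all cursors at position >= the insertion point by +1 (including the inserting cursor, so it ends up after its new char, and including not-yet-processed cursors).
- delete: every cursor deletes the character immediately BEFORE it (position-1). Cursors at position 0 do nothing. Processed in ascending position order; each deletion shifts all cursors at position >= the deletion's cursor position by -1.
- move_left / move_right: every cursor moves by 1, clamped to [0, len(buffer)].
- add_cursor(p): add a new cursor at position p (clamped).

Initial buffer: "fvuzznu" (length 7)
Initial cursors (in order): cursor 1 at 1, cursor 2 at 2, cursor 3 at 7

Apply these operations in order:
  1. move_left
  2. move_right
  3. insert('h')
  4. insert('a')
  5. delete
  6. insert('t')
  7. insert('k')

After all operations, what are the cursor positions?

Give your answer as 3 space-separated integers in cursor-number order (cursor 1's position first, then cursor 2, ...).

Answer: 4 8 16

Derivation:
After op 1 (move_left): buffer="fvuzznu" (len 7), cursors c1@0 c2@1 c3@6, authorship .......
After op 2 (move_right): buffer="fvuzznu" (len 7), cursors c1@1 c2@2 c3@7, authorship .......
After op 3 (insert('h')): buffer="fhvhuzznuh" (len 10), cursors c1@2 c2@4 c3@10, authorship .1.2.....3
After op 4 (insert('a')): buffer="fhavhauzznuha" (len 13), cursors c1@3 c2@6 c3@13, authorship .11.22.....33
After op 5 (delete): buffer="fhvhuzznuh" (len 10), cursors c1@2 c2@4 c3@10, authorship .1.2.....3
After op 6 (insert('t')): buffer="fhtvhtuzznuht" (len 13), cursors c1@3 c2@6 c3@13, authorship .11.22.....33
After op 7 (insert('k')): buffer="fhtkvhtkuzznuhtk" (len 16), cursors c1@4 c2@8 c3@16, authorship .111.222.....333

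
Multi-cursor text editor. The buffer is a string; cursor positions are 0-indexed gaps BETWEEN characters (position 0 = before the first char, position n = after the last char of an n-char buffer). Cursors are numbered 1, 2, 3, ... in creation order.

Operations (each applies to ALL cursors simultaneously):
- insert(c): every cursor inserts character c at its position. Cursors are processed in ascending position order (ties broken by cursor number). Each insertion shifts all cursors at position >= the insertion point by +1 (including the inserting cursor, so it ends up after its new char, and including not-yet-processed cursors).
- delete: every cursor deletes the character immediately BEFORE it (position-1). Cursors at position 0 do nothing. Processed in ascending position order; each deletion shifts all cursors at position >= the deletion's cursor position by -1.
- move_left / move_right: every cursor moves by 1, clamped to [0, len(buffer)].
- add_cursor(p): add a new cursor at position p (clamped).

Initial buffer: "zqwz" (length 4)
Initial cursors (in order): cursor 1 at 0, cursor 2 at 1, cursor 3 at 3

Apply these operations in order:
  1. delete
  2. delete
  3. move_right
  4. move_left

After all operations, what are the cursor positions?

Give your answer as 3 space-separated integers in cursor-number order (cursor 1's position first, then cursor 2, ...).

After op 1 (delete): buffer="qz" (len 2), cursors c1@0 c2@0 c3@1, authorship ..
After op 2 (delete): buffer="z" (len 1), cursors c1@0 c2@0 c3@0, authorship .
After op 3 (move_right): buffer="z" (len 1), cursors c1@1 c2@1 c3@1, authorship .
After op 4 (move_left): buffer="z" (len 1), cursors c1@0 c2@0 c3@0, authorship .

Answer: 0 0 0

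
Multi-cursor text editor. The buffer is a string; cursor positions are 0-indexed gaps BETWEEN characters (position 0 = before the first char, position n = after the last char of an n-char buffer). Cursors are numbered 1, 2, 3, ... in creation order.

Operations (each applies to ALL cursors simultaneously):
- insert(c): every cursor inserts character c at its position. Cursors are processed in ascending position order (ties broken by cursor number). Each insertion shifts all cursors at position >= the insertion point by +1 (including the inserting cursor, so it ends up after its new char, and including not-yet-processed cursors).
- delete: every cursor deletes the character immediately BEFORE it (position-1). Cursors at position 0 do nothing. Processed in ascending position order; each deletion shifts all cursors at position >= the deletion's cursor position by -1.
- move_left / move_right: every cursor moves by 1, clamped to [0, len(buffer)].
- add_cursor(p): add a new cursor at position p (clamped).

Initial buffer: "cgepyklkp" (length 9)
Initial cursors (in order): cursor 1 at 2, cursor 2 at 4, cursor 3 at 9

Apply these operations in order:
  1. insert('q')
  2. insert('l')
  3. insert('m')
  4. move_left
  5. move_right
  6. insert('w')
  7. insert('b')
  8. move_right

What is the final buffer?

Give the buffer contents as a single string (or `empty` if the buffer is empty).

Answer: cgqlmwbepqlmwbyklkpqlmwb

Derivation:
After op 1 (insert('q')): buffer="cgqepqyklkpq" (len 12), cursors c1@3 c2@6 c3@12, authorship ..1..2.....3
After op 2 (insert('l')): buffer="cgqlepqlyklkpql" (len 15), cursors c1@4 c2@8 c3@15, authorship ..11..22.....33
After op 3 (insert('m')): buffer="cgqlmepqlmyklkpqlm" (len 18), cursors c1@5 c2@10 c3@18, authorship ..111..222.....333
After op 4 (move_left): buffer="cgqlmepqlmyklkpqlm" (len 18), cursors c1@4 c2@9 c3@17, authorship ..111..222.....333
After op 5 (move_right): buffer="cgqlmepqlmyklkpqlm" (len 18), cursors c1@5 c2@10 c3@18, authorship ..111..222.....333
After op 6 (insert('w')): buffer="cgqlmwepqlmwyklkpqlmw" (len 21), cursors c1@6 c2@12 c3@21, authorship ..1111..2222.....3333
After op 7 (insert('b')): buffer="cgqlmwbepqlmwbyklkpqlmwb" (len 24), cursors c1@7 c2@14 c3@24, authorship ..11111..22222.....33333
After op 8 (move_right): buffer="cgqlmwbepqlmwbyklkpqlmwb" (len 24), cursors c1@8 c2@15 c3@24, authorship ..11111..22222.....33333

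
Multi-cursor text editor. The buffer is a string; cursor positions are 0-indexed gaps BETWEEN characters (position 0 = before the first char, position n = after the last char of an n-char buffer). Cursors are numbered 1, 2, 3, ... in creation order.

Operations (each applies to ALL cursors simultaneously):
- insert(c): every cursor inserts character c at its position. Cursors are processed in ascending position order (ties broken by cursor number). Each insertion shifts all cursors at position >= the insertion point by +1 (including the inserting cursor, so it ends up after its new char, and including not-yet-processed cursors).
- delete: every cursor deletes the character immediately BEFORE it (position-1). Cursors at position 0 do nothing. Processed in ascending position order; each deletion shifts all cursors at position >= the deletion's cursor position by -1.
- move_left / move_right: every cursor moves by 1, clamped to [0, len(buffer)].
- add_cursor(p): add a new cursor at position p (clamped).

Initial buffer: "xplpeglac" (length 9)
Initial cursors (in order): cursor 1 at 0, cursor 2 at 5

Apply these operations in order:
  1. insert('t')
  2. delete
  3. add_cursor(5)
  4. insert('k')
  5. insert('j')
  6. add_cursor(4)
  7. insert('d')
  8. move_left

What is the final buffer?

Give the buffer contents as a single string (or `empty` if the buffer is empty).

After op 1 (insert('t')): buffer="txplpetglac" (len 11), cursors c1@1 c2@7, authorship 1.....2....
After op 2 (delete): buffer="xplpeglac" (len 9), cursors c1@0 c2@5, authorship .........
After op 3 (add_cursor(5)): buffer="xplpeglac" (len 9), cursors c1@0 c2@5 c3@5, authorship .........
After op 4 (insert('k')): buffer="kxplpekkglac" (len 12), cursors c1@1 c2@8 c3@8, authorship 1.....23....
After op 5 (insert('j')): buffer="kjxplpekkjjglac" (len 15), cursors c1@2 c2@11 c3@11, authorship 11.....2323....
After op 6 (add_cursor(4)): buffer="kjxplpekkjjglac" (len 15), cursors c1@2 c4@4 c2@11 c3@11, authorship 11.....2323....
After op 7 (insert('d')): buffer="kjdxpdlpekkjjddglac" (len 19), cursors c1@3 c4@6 c2@15 c3@15, authorship 111..4...232323....
After op 8 (move_left): buffer="kjdxpdlpekkjjddglac" (len 19), cursors c1@2 c4@5 c2@14 c3@14, authorship 111..4...232323....

Answer: kjdxpdlpekkjjddglac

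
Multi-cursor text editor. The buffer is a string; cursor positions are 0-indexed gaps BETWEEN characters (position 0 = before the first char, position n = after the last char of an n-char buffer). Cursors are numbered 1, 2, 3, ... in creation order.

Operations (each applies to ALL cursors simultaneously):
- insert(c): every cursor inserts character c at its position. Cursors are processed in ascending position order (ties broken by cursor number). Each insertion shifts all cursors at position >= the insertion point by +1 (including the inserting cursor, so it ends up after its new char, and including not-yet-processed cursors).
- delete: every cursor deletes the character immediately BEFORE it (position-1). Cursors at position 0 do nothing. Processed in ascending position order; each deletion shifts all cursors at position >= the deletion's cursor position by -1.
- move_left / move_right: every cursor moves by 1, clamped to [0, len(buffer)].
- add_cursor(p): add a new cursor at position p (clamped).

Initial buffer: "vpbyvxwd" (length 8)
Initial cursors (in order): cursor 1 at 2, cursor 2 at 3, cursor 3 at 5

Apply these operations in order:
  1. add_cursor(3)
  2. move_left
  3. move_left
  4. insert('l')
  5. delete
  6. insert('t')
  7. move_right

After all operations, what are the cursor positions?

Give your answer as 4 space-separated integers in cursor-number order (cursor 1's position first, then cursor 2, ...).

Answer: 2 5 8 5

Derivation:
After op 1 (add_cursor(3)): buffer="vpbyvxwd" (len 8), cursors c1@2 c2@3 c4@3 c3@5, authorship ........
After op 2 (move_left): buffer="vpbyvxwd" (len 8), cursors c1@1 c2@2 c4@2 c3@4, authorship ........
After op 3 (move_left): buffer="vpbyvxwd" (len 8), cursors c1@0 c2@1 c4@1 c3@3, authorship ........
After op 4 (insert('l')): buffer="lvllpblyvxwd" (len 12), cursors c1@1 c2@4 c4@4 c3@7, authorship 1.24..3.....
After op 5 (delete): buffer="vpbyvxwd" (len 8), cursors c1@0 c2@1 c4@1 c3@3, authorship ........
After op 6 (insert('t')): buffer="tvttpbtyvxwd" (len 12), cursors c1@1 c2@4 c4@4 c3@7, authorship 1.24..3.....
After op 7 (move_right): buffer="tvttpbtyvxwd" (len 12), cursors c1@2 c2@5 c4@5 c3@8, authorship 1.24..3.....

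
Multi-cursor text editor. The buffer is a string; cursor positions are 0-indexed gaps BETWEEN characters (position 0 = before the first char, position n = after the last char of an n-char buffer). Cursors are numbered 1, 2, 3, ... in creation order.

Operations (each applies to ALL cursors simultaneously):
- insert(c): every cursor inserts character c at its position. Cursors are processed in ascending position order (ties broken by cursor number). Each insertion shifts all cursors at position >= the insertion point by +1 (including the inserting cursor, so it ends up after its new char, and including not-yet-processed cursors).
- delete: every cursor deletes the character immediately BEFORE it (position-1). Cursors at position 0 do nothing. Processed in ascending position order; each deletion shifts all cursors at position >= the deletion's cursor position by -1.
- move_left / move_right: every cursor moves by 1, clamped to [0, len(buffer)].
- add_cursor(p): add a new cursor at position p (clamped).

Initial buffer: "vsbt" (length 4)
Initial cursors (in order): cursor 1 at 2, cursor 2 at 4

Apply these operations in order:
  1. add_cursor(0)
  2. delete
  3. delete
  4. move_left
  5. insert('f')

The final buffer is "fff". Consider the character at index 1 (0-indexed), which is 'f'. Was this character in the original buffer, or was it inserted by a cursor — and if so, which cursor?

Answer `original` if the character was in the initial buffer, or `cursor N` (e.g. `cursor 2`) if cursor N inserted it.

Answer: cursor 2

Derivation:
After op 1 (add_cursor(0)): buffer="vsbt" (len 4), cursors c3@0 c1@2 c2@4, authorship ....
After op 2 (delete): buffer="vb" (len 2), cursors c3@0 c1@1 c2@2, authorship ..
After op 3 (delete): buffer="" (len 0), cursors c1@0 c2@0 c3@0, authorship 
After op 4 (move_left): buffer="" (len 0), cursors c1@0 c2@0 c3@0, authorship 
After op 5 (insert('f')): buffer="fff" (len 3), cursors c1@3 c2@3 c3@3, authorship 123
Authorship (.=original, N=cursor N): 1 2 3
Index 1: author = 2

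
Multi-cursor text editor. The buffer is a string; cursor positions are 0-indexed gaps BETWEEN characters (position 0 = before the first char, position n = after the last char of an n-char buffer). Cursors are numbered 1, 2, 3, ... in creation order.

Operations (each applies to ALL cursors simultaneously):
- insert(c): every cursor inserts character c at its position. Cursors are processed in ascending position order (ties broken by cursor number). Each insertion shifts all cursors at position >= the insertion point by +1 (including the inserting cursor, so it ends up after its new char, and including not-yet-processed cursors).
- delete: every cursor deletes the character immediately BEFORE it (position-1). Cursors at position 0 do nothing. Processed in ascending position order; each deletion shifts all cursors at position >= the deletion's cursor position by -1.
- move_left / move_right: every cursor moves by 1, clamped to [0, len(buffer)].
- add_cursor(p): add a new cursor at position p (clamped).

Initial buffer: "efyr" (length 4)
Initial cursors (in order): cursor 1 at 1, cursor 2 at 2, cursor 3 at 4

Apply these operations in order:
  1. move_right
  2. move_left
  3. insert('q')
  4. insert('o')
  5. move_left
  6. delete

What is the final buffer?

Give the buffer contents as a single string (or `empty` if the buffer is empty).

Answer: eofoyor

Derivation:
After op 1 (move_right): buffer="efyr" (len 4), cursors c1@2 c2@3 c3@4, authorship ....
After op 2 (move_left): buffer="efyr" (len 4), cursors c1@1 c2@2 c3@3, authorship ....
After op 3 (insert('q')): buffer="eqfqyqr" (len 7), cursors c1@2 c2@4 c3@6, authorship .1.2.3.
After op 4 (insert('o')): buffer="eqofqoyqor" (len 10), cursors c1@3 c2@6 c3@9, authorship .11.22.33.
After op 5 (move_left): buffer="eqofqoyqor" (len 10), cursors c1@2 c2@5 c3@8, authorship .11.22.33.
After op 6 (delete): buffer="eofoyor" (len 7), cursors c1@1 c2@3 c3@5, authorship .1.2.3.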